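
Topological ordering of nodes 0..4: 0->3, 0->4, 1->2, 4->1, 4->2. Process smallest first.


Kahn's algorithm, process smallest node first
Order: [0, 3, 4, 1, 2]


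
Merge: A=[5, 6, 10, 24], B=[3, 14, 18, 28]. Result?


Compare heads, take smaller each step.
Merged: [3, 5, 6, 10, 14, 18, 24, 28]


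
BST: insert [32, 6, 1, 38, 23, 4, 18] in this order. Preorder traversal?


Root = 32; build tree by BST insertion.
Preorder traversal: [32, 6, 1, 4, 23, 18, 38]


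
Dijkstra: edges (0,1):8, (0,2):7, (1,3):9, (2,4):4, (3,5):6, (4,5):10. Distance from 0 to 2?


Dijkstra from 0:
Distances: {0: 0, 1: 8, 2: 7, 3: 17, 4: 11, 5: 21}
Shortest distance to 2 = 7, path = [0, 2]


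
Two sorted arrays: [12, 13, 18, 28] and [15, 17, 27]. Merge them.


Compare heads, take smaller each step.
Merged: [12, 13, 15, 17, 18, 27, 28]


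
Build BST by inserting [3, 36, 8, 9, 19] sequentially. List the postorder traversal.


Root = 3; build tree by BST insertion.
Postorder traversal: [19, 9, 8, 36, 3]


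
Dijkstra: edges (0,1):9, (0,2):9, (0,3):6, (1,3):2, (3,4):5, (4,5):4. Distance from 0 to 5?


Dijkstra from 0:
Distances: {0: 0, 1: 8, 2: 9, 3: 6, 4: 11, 5: 15}
Shortest distance to 5 = 15, path = [0, 3, 4, 5]


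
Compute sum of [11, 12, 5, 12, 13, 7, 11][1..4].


Prefix sums: [0, 11, 23, 28, 40, 53, 60, 71]
Sum[1..4] = prefix[5] - prefix[1] = 53 - 11 = 42


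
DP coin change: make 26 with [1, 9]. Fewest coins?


dp[0]=0; dp[i]=1+min(dp[i-c] for c in coins)
...dp[21]=5, dp[22]=6, dp[23]=7, dp[24]=8, dp[25]=9, dp[26]=10
Minimum coins for 26 = 10


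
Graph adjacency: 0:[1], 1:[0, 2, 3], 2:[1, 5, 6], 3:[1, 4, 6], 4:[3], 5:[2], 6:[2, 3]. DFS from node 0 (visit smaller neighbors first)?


DFS stack-based: start with [0]
Visit order: [0, 1, 2, 5, 6, 3, 4]


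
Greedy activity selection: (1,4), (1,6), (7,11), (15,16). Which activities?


Greedy: pick earliest-ending, then skip overlaps.
Selected (3 activities): [(1, 4), (7, 11), (15, 16)]


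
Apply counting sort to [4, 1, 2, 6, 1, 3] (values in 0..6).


Count array: [0, 2, 1, 1, 1, 0, 1]
Reconstruct: [1, 1, 2, 3, 4, 6]


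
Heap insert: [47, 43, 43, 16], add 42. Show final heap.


Append 42: [47, 43, 43, 16, 42]
Bubble up: no swaps needed
Result: [47, 43, 43, 16, 42]


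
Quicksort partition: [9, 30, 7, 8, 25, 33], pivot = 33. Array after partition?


Elements <= 33 go left of pivot.
Result: [9, 30, 7, 8, 25, 33], pivot at index 5


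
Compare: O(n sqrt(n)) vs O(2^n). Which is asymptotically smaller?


n^1.5 grows slower than exponential
O(n sqrt(n)) is asymptotically smaller; O(2^n) grows faster


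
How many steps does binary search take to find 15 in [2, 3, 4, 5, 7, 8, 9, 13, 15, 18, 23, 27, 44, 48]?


Search for 15:
[0,13] mid=6 arr[6]=9
[7,13] mid=10 arr[10]=23
[7,9] mid=8 arr[8]=15
Total: 3 comparisons


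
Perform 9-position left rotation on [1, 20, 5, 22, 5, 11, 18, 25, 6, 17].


Left rotate by 9: [17, 1, 20, 5, 22, 5, 11, 18, 25, 6]


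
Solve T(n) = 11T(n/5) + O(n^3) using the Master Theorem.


a=11, b=5, c=3. log_5(11)=1.490 < c=3. Case 3: O(n^c) = O(n^3)
Complexity: O(n^3)


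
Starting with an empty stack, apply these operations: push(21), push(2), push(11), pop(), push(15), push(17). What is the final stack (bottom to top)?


push(21) -> [21]
push(2) -> [21, 2]
push(11) -> [21, 2, 11]
pop() returns 11 -> [21, 2]
push(15) -> [21, 2, 15]
push(17) -> [21, 2, 15, 17]
Final stack (bottom to top): [21, 2, 15, 17]


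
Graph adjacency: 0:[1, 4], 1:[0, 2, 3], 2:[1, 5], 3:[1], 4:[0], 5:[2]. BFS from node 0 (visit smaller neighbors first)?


BFS queue: start with [0]
Visit order: [0, 1, 4, 2, 3, 5]


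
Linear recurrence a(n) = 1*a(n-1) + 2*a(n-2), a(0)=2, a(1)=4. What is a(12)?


Build bottom-up:
...a(10)=2048, a(11)=4096, a(12)=1*4096+2*2048=8192


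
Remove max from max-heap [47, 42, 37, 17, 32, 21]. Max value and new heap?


Max = 47
Replace root with last, heapify down
Resulting heap: [42, 32, 37, 17, 21]


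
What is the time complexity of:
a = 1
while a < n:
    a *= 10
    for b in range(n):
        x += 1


Per nesting level: O(log n) * O(n) = O(n log n)
Complexity: O(n log n)


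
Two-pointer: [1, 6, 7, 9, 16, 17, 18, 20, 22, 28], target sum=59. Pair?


Two pointers: lo=0, hi=9
No pair sums to 59


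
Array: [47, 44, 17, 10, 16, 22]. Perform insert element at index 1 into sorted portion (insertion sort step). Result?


After one pass: [44, 47, 17, 10, 16, 22]


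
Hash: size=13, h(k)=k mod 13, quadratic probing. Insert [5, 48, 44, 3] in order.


Insertions: 5->slot 5; 48->slot 9; 44->slot 6; 3->slot 3
Table: [None, None, None, 3, None, 5, 44, None, None, 48, None, None, None]


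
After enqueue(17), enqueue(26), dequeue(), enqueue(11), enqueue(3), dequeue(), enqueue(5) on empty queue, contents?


enqueue(17) -> [17]
enqueue(26) -> [17, 26]
dequeue() returns 17 -> [26]
enqueue(11) -> [26, 11]
enqueue(3) -> [26, 11, 3]
dequeue() returns 26 -> [11, 3]
enqueue(5) -> [11, 3, 5]
Final queue (front to back): [11, 3, 5]


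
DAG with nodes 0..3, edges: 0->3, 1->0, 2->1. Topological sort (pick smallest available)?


Kahn's algorithm, process smallest node first
Order: [2, 1, 0, 3]


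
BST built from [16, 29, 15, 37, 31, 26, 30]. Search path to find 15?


BST root = 16
Search for 15: compare at each node
Path: [16, 15]


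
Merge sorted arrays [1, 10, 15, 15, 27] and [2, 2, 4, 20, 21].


Compare heads, take smaller each step.
Merged: [1, 2, 2, 4, 10, 15, 15, 20, 21, 27]


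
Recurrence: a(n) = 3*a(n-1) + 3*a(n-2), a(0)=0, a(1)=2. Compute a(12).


Build bottom-up:
...a(10)=267786, a(11)=1015254, a(12)=3*1015254+3*267786=3849120


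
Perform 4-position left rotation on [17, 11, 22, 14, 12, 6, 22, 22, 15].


Left rotate by 4: [12, 6, 22, 22, 15, 17, 11, 22, 14]


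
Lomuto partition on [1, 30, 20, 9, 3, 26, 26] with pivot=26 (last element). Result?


Elements <= 26 go left of pivot.
Result: [1, 20, 9, 3, 26, 26, 30], pivot at index 5


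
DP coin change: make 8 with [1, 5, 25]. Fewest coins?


dp[0]=0; dp[i]=1+min(dp[i-c] for c in coins)
...dp[3]=3, dp[4]=4, dp[5]=1, dp[6]=2, dp[7]=3, dp[8]=4
Minimum coins for 8 = 4


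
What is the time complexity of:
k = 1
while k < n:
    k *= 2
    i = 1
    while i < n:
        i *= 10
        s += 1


Per nesting level: O(log n) * O(log n) = O((log n)^2)
Complexity: O((log n)^2)


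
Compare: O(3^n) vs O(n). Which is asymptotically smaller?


linear grows slower than exponential (base 3)
O(n) is asymptotically smaller; O(3^n) grows faster


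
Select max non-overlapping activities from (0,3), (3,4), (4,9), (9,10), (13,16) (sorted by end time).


Greedy: pick earliest-ending, then skip overlaps.
Selected (5 activities): [(0, 3), (3, 4), (4, 9), (9, 10), (13, 16)]


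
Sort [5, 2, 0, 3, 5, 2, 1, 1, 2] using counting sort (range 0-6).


Count array: [1, 2, 3, 1, 0, 2, 0]
Reconstruct: [0, 1, 1, 2, 2, 2, 3, 5, 5]


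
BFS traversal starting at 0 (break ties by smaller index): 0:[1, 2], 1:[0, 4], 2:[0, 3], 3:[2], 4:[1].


BFS queue: start with [0]
Visit order: [0, 1, 2, 4, 3]


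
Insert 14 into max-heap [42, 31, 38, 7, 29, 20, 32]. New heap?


Append 14: [42, 31, 38, 7, 29, 20, 32, 14]
Bubble up: swap idx 7(14) with idx 3(7)
Result: [42, 31, 38, 14, 29, 20, 32, 7]


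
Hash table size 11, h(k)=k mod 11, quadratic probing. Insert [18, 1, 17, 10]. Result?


Insertions: 18->slot 7; 1->slot 1; 17->slot 6; 10->slot 10
Table: [None, 1, None, None, None, None, 17, 18, None, None, 10]


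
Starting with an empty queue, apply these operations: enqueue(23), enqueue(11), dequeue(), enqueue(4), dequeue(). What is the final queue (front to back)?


enqueue(23) -> [23]
enqueue(11) -> [23, 11]
dequeue() returns 23 -> [11]
enqueue(4) -> [11, 4]
dequeue() returns 11 -> [4]
Final queue (front to back): [4]


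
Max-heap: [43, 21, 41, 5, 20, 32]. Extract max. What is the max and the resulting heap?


Max = 43
Replace root with last, heapify down
Resulting heap: [41, 21, 32, 5, 20]


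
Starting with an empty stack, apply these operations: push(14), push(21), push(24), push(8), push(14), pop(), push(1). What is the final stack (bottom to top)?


push(14) -> [14]
push(21) -> [14, 21]
push(24) -> [14, 21, 24]
push(8) -> [14, 21, 24, 8]
push(14) -> [14, 21, 24, 8, 14]
pop() returns 14 -> [14, 21, 24, 8]
push(1) -> [14, 21, 24, 8, 1]
Final stack (bottom to top): [14, 21, 24, 8, 1]


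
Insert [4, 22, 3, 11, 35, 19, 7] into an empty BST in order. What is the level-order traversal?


Root = 4; build tree by BST insertion.
Level-Order traversal: [4, 3, 22, 11, 35, 7, 19]


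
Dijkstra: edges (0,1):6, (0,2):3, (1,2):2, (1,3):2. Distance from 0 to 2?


Dijkstra from 0:
Distances: {0: 0, 1: 5, 2: 3, 3: 7}
Shortest distance to 2 = 3, path = [0, 2]


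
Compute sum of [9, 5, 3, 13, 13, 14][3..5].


Prefix sums: [0, 9, 14, 17, 30, 43, 57]
Sum[3..5] = prefix[6] - prefix[3] = 57 - 17 = 40


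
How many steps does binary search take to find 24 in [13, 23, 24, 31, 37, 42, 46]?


Search for 24:
[0,6] mid=3 arr[3]=31
[0,2] mid=1 arr[1]=23
[2,2] mid=2 arr[2]=24
Total: 3 comparisons


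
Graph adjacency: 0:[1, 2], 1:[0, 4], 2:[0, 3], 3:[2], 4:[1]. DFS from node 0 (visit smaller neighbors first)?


DFS stack-based: start with [0]
Visit order: [0, 1, 4, 2, 3]


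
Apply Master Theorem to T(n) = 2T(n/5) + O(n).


a=2, b=5, c=1. log_5(2)=0.431 < c=1. Case 3: O(n^c) = O(n)
Complexity: O(n)


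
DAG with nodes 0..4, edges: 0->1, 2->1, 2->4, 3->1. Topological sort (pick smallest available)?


Kahn's algorithm, process smallest node first
Order: [0, 2, 3, 1, 4]


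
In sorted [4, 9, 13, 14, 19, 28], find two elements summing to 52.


Two pointers: lo=0, hi=5
No pair sums to 52


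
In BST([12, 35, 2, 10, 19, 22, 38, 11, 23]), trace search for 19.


BST root = 12
Search for 19: compare at each node
Path: [12, 35, 19]


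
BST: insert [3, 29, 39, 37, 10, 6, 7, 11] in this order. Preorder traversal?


Root = 3; build tree by BST insertion.
Preorder traversal: [3, 29, 10, 6, 7, 11, 39, 37]


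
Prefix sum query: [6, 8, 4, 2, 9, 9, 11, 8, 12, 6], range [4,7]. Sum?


Prefix sums: [0, 6, 14, 18, 20, 29, 38, 49, 57, 69, 75]
Sum[4..7] = prefix[8] - prefix[4] = 57 - 20 = 37


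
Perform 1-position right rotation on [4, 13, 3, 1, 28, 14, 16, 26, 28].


Right rotate by 1: [28, 4, 13, 3, 1, 28, 14, 16, 26]


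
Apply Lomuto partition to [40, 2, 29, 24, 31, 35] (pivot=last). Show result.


Elements <= 35 go left of pivot.
Result: [2, 29, 24, 31, 35, 40], pivot at index 4


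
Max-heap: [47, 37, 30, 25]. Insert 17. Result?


Append 17: [47, 37, 30, 25, 17]
Bubble up: no swaps needed
Result: [47, 37, 30, 25, 17]


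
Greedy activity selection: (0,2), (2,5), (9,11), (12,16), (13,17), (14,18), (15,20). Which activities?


Greedy: pick earliest-ending, then skip overlaps.
Selected (4 activities): [(0, 2), (2, 5), (9, 11), (12, 16)]


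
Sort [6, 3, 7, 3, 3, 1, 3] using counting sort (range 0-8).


Count array: [0, 1, 0, 4, 0, 0, 1, 1, 0]
Reconstruct: [1, 3, 3, 3, 3, 6, 7]


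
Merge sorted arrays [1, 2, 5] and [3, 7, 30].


Compare heads, take smaller each step.
Merged: [1, 2, 3, 5, 7, 30]


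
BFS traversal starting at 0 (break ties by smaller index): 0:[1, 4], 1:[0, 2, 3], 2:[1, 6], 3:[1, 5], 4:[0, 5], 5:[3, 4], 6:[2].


BFS queue: start with [0]
Visit order: [0, 1, 4, 2, 3, 5, 6]


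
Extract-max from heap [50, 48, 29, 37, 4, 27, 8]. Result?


Max = 50
Replace root with last, heapify down
Resulting heap: [48, 37, 29, 8, 4, 27]


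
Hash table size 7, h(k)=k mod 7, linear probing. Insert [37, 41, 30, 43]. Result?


Insertions: 37->slot 2; 41->slot 6; 30->slot 3; 43->slot 1
Table: [None, 43, 37, 30, None, None, 41]


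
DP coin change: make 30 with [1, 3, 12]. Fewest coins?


dp[0]=0; dp[i]=1+min(dp[i-c] for c in coins)
...dp[25]=3, dp[26]=4, dp[27]=3, dp[28]=4, dp[29]=5, dp[30]=4
Minimum coins for 30 = 4


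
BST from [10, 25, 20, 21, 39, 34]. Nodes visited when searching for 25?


BST root = 10
Search for 25: compare at each node
Path: [10, 25]


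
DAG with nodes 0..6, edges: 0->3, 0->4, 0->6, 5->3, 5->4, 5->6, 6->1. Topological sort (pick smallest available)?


Kahn's algorithm, process smallest node first
Order: [0, 2, 5, 3, 4, 6, 1]


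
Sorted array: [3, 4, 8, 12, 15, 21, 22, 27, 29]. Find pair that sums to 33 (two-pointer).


Two pointers: lo=0, hi=8
Found pair: (4, 29) summing to 33


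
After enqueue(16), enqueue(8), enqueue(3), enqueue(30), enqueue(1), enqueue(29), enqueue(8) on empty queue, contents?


enqueue(16) -> [16]
enqueue(8) -> [16, 8]
enqueue(3) -> [16, 8, 3]
enqueue(30) -> [16, 8, 3, 30]
enqueue(1) -> [16, 8, 3, 30, 1]
enqueue(29) -> [16, 8, 3, 30, 1, 29]
enqueue(8) -> [16, 8, 3, 30, 1, 29, 8]
Final queue (front to back): [16, 8, 3, 30, 1, 29, 8]


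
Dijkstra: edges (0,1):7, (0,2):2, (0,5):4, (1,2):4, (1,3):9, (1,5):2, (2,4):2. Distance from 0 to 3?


Dijkstra from 0:
Distances: {0: 0, 1: 6, 2: 2, 3: 15, 4: 4, 5: 4}
Shortest distance to 3 = 15, path = [0, 2, 1, 3]


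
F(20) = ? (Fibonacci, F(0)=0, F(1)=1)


F(n)=F(n-1)+F(n-2)
...F(18)=2584, F(19)=4181, F(20)=6765


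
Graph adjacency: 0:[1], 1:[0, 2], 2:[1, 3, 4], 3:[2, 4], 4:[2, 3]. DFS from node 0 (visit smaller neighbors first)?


DFS stack-based: start with [0]
Visit order: [0, 1, 2, 3, 4]


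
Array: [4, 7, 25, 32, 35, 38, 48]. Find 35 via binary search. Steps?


Search for 35:
[0,6] mid=3 arr[3]=32
[4,6] mid=5 arr[5]=38
[4,4] mid=4 arr[4]=35
Total: 3 comparisons


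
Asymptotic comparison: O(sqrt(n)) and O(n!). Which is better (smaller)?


sublinear grows slower than factorial
O(sqrt(n)) is asymptotically smaller; O(n!) grows faster


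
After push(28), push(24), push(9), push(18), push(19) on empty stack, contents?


push(28) -> [28]
push(24) -> [28, 24]
push(9) -> [28, 24, 9]
push(18) -> [28, 24, 9, 18]
push(19) -> [28, 24, 9, 18, 19]
Final stack (bottom to top): [28, 24, 9, 18, 19]


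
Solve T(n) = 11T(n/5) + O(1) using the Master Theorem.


a=11, b=5, c=0. log_5(11)=1.490 > c=0. Case 1: O(n^log_b(a)) = O(n^1.490)
Complexity: O(n^1.490)


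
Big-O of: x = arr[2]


Analysis: constant-time operation, no loop
Complexity: O(1)


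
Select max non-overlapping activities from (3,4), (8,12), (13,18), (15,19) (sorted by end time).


Greedy: pick earliest-ending, then skip overlaps.
Selected (3 activities): [(3, 4), (8, 12), (13, 18)]


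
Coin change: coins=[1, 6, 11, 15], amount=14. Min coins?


dp[0]=0; dp[i]=1+min(dp[i-c] for c in coins)
...dp[9]=4, dp[10]=5, dp[11]=1, dp[12]=2, dp[13]=3, dp[14]=4
Minimum coins for 14 = 4


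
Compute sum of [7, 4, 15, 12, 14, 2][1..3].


Prefix sums: [0, 7, 11, 26, 38, 52, 54]
Sum[1..3] = prefix[4] - prefix[1] = 38 - 7 = 31


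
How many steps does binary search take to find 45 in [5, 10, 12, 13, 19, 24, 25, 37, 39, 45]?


Search for 45:
[0,9] mid=4 arr[4]=19
[5,9] mid=7 arr[7]=37
[8,9] mid=8 arr[8]=39
[9,9] mid=9 arr[9]=45
Total: 4 comparisons


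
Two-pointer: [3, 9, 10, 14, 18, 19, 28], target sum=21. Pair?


Two pointers: lo=0, hi=6
Found pair: (3, 18) summing to 21


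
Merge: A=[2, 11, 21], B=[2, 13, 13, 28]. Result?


Compare heads, take smaller each step.
Merged: [2, 2, 11, 13, 13, 21, 28]


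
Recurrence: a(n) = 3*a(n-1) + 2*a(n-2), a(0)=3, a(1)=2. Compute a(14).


Build bottom-up:
...a(12)=3722592, a(13)=13258208, a(14)=3*13258208+2*3722592=47219808


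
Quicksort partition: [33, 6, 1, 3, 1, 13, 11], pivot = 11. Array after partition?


Elements <= 11 go left of pivot.
Result: [6, 1, 3, 1, 11, 13, 33], pivot at index 4


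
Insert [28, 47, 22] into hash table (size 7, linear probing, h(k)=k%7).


Insertions: 28->slot 0; 47->slot 5; 22->slot 1
Table: [28, 22, None, None, None, 47, None]


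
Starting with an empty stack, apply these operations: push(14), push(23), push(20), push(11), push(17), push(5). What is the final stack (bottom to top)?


push(14) -> [14]
push(23) -> [14, 23]
push(20) -> [14, 23, 20]
push(11) -> [14, 23, 20, 11]
push(17) -> [14, 23, 20, 11, 17]
push(5) -> [14, 23, 20, 11, 17, 5]
Final stack (bottom to top): [14, 23, 20, 11, 17, 5]


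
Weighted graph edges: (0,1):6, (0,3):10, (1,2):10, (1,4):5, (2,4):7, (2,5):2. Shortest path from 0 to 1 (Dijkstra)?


Dijkstra from 0:
Distances: {0: 0, 1: 6, 2: 16, 3: 10, 4: 11, 5: 18}
Shortest distance to 1 = 6, path = [0, 1]


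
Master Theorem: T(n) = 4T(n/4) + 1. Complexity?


a=4, b=4, c=0. log_4(4)=1 > c=0. Case 1: O(n^log_b(a)) = O(n)
Complexity: O(n)


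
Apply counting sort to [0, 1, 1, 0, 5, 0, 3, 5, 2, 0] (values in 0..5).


Count array: [4, 2, 1, 1, 0, 2]
Reconstruct: [0, 0, 0, 0, 1, 1, 2, 3, 5, 5]


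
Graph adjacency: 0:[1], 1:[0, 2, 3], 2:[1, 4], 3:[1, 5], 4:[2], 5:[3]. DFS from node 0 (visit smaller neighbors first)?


DFS stack-based: start with [0]
Visit order: [0, 1, 2, 4, 3, 5]


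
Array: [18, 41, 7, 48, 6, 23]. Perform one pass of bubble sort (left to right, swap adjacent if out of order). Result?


After one pass: [18, 7, 41, 6, 23, 48]


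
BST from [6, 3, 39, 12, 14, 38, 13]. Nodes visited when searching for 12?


BST root = 6
Search for 12: compare at each node
Path: [6, 39, 12]


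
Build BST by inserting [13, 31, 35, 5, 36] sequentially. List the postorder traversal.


Root = 13; build tree by BST insertion.
Postorder traversal: [5, 36, 35, 31, 13]


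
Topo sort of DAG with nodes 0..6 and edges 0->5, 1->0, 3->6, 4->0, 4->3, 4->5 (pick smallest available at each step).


Kahn's algorithm, process smallest node first
Order: [1, 2, 4, 0, 3, 5, 6]


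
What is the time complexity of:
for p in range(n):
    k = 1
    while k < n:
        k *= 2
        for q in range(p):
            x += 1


Per nesting level: O(n) * O(log n) * O(n) [triangular over p] = O(n^2 log n)
Complexity: O(n^2 log n)


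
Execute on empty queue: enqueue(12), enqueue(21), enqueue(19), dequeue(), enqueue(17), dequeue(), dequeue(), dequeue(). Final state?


enqueue(12) -> [12]
enqueue(21) -> [12, 21]
enqueue(19) -> [12, 21, 19]
dequeue() returns 12 -> [21, 19]
enqueue(17) -> [21, 19, 17]
dequeue() returns 21 -> [19, 17]
dequeue() returns 19 -> [17]
dequeue() returns 17 -> []
Final queue (front to back): []


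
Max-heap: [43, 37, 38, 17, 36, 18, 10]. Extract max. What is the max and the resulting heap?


Max = 43
Replace root with last, heapify down
Resulting heap: [38, 37, 18, 17, 36, 10]


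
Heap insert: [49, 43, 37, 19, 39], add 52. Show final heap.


Append 52: [49, 43, 37, 19, 39, 52]
Bubble up: swap idx 5(52) with idx 2(37); swap idx 2(52) with idx 0(49)
Result: [52, 43, 49, 19, 39, 37]


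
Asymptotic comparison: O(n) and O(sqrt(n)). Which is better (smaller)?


sublinear grows slower than linear
O(sqrt(n)) is asymptotically smaller; O(n) grows faster


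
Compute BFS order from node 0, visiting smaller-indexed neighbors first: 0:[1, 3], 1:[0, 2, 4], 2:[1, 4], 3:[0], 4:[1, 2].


BFS queue: start with [0]
Visit order: [0, 1, 3, 2, 4]


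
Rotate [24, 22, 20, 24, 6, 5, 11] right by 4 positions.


Right rotate by 4: [24, 6, 5, 11, 24, 22, 20]


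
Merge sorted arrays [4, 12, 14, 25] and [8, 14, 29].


Compare heads, take smaller each step.
Merged: [4, 8, 12, 14, 14, 25, 29]


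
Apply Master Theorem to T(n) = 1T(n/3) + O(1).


a=1, b=3, c=0. log_3(1)=0 = c=0. Case 2: O(n^c log n) = O(log n)
Complexity: O(log n)


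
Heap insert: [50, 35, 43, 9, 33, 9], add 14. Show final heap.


Append 14: [50, 35, 43, 9, 33, 9, 14]
Bubble up: no swaps needed
Result: [50, 35, 43, 9, 33, 9, 14]


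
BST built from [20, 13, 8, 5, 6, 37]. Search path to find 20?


BST root = 20
Search for 20: compare at each node
Path: [20]


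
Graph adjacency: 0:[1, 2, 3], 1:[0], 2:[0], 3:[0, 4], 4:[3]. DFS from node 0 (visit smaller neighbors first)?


DFS stack-based: start with [0]
Visit order: [0, 1, 2, 3, 4]


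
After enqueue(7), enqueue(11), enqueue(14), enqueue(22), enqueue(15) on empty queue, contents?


enqueue(7) -> [7]
enqueue(11) -> [7, 11]
enqueue(14) -> [7, 11, 14]
enqueue(22) -> [7, 11, 14, 22]
enqueue(15) -> [7, 11, 14, 22, 15]
Final queue (front to back): [7, 11, 14, 22, 15]


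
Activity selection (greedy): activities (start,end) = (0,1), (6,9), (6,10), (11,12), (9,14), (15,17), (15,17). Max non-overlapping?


Greedy: pick earliest-ending, then skip overlaps.
Selected (4 activities): [(0, 1), (6, 9), (11, 12), (15, 17)]


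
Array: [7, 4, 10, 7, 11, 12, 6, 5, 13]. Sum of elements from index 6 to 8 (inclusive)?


Prefix sums: [0, 7, 11, 21, 28, 39, 51, 57, 62, 75]
Sum[6..8] = prefix[9] - prefix[6] = 75 - 51 = 24


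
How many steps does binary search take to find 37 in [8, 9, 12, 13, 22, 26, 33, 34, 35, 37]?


Search for 37:
[0,9] mid=4 arr[4]=22
[5,9] mid=7 arr[7]=34
[8,9] mid=8 arr[8]=35
[9,9] mid=9 arr[9]=37
Total: 4 comparisons


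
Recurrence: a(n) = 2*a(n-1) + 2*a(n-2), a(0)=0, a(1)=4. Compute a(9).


Build bottom-up:
...a(7)=1312, a(8)=3584, a(9)=2*3584+2*1312=9792


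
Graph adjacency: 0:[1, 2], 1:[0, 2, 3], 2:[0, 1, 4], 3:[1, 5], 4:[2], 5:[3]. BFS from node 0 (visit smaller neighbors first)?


BFS queue: start with [0]
Visit order: [0, 1, 2, 3, 4, 5]


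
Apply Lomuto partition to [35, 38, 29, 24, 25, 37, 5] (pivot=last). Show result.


Elements <= 5 go left of pivot.
Result: [5, 38, 29, 24, 25, 37, 35], pivot at index 0


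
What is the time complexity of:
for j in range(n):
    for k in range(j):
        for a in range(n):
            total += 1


Per nesting level: O(n) * O(n) [triangular over j] * O(n) = O(n^3)
Complexity: O(n^3)


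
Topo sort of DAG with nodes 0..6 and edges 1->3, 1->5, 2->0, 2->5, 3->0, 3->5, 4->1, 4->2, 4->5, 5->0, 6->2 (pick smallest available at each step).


Kahn's algorithm, process smallest node first
Order: [4, 1, 3, 6, 2, 5, 0]


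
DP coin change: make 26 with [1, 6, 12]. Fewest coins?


dp[0]=0; dp[i]=1+min(dp[i-c] for c in coins)
...dp[21]=5, dp[22]=6, dp[23]=7, dp[24]=2, dp[25]=3, dp[26]=4
Minimum coins for 26 = 4


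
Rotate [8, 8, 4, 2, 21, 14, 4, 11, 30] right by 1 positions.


Right rotate by 1: [30, 8, 8, 4, 2, 21, 14, 4, 11]


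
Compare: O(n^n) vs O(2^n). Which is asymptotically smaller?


exponential grows slower than n^n
O(2^n) is asymptotically smaller; O(n^n) grows faster


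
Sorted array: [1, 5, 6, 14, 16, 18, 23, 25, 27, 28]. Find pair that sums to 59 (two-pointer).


Two pointers: lo=0, hi=9
No pair sums to 59


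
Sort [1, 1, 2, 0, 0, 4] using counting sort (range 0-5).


Count array: [2, 2, 1, 0, 1, 0]
Reconstruct: [0, 0, 1, 1, 2, 4]


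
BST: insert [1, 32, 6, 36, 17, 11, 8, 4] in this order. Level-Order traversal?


Root = 1; build tree by BST insertion.
Level-Order traversal: [1, 32, 6, 36, 4, 17, 11, 8]


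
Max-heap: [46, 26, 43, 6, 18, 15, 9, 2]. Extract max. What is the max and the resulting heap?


Max = 46
Replace root with last, heapify down
Resulting heap: [43, 26, 15, 6, 18, 2, 9]


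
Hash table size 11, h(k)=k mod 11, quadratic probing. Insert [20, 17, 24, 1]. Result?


Insertions: 20->slot 9; 17->slot 6; 24->slot 2; 1->slot 1
Table: [None, 1, 24, None, None, None, 17, None, None, 20, None]


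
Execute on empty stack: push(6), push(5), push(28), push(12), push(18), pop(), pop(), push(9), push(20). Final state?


push(6) -> [6]
push(5) -> [6, 5]
push(28) -> [6, 5, 28]
push(12) -> [6, 5, 28, 12]
push(18) -> [6, 5, 28, 12, 18]
pop() returns 18 -> [6, 5, 28, 12]
pop() returns 12 -> [6, 5, 28]
push(9) -> [6, 5, 28, 9]
push(20) -> [6, 5, 28, 9, 20]
Final stack (bottom to top): [6, 5, 28, 9, 20]


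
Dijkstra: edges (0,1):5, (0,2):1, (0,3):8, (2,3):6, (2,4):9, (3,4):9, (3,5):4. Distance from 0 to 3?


Dijkstra from 0:
Distances: {0: 0, 1: 5, 2: 1, 3: 7, 4: 10, 5: 11}
Shortest distance to 3 = 7, path = [0, 2, 3]


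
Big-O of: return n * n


Analysis: constant-time operation, no loop
Complexity: O(1)


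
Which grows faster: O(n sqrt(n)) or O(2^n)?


n^1.5 grows slower than exponential
O(n sqrt(n)) is asymptotically smaller; O(2^n) grows faster


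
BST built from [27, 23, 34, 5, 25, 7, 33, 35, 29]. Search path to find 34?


BST root = 27
Search for 34: compare at each node
Path: [27, 34]


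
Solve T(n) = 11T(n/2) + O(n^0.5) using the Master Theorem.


a=11, b=2, c=0.5. log_2(11)=3.459 > c=0.5. Case 1: O(n^log_b(a)) = O(n^3.459)
Complexity: O(n^3.459)


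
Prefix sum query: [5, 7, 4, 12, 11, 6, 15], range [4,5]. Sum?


Prefix sums: [0, 5, 12, 16, 28, 39, 45, 60]
Sum[4..5] = prefix[6] - prefix[4] = 45 - 28 = 17


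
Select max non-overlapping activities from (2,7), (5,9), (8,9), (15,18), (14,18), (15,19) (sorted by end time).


Greedy: pick earliest-ending, then skip overlaps.
Selected (3 activities): [(2, 7), (8, 9), (15, 18)]


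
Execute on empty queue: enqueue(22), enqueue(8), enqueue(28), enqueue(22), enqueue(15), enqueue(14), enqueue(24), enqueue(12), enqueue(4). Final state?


enqueue(22) -> [22]
enqueue(8) -> [22, 8]
enqueue(28) -> [22, 8, 28]
enqueue(22) -> [22, 8, 28, 22]
enqueue(15) -> [22, 8, 28, 22, 15]
enqueue(14) -> [22, 8, 28, 22, 15, 14]
enqueue(24) -> [22, 8, 28, 22, 15, 14, 24]
enqueue(12) -> [22, 8, 28, 22, 15, 14, 24, 12]
enqueue(4) -> [22, 8, 28, 22, 15, 14, 24, 12, 4]
Final queue (front to back): [22, 8, 28, 22, 15, 14, 24, 12, 4]


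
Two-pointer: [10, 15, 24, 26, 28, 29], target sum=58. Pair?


Two pointers: lo=0, hi=5
No pair sums to 58


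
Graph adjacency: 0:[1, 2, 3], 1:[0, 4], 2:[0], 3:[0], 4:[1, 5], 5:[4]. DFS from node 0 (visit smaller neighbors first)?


DFS stack-based: start with [0]
Visit order: [0, 1, 4, 5, 2, 3]


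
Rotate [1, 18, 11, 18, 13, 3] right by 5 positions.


Right rotate by 5: [18, 11, 18, 13, 3, 1]


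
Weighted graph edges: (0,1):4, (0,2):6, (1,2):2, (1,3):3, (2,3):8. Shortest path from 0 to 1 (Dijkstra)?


Dijkstra from 0:
Distances: {0: 0, 1: 4, 2: 6, 3: 7}
Shortest distance to 1 = 4, path = [0, 1]


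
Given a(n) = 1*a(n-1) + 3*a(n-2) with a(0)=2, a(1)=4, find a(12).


Build bottom-up:
...a(10)=7684, a(11)=17686, a(12)=1*17686+3*7684=40738


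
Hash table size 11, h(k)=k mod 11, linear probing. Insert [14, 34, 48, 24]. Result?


Insertions: 14->slot 3; 34->slot 1; 48->slot 4; 24->slot 2
Table: [None, 34, 24, 14, 48, None, None, None, None, None, None]


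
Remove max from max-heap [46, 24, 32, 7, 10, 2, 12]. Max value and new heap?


Max = 46
Replace root with last, heapify down
Resulting heap: [32, 24, 12, 7, 10, 2]


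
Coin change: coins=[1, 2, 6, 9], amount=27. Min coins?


dp[0]=0; dp[i]=1+min(dp[i-c] for c in coins)
...dp[22]=4, dp[23]=4, dp[24]=3, dp[25]=4, dp[26]=4, dp[27]=3
Minimum coins for 27 = 3


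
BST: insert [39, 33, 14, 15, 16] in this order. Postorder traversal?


Root = 39; build tree by BST insertion.
Postorder traversal: [16, 15, 14, 33, 39]


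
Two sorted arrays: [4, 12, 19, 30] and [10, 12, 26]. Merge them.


Compare heads, take smaller each step.
Merged: [4, 10, 12, 12, 19, 26, 30]


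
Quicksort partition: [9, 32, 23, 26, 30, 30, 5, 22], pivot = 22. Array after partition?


Elements <= 22 go left of pivot.
Result: [9, 5, 22, 26, 30, 30, 32, 23], pivot at index 2


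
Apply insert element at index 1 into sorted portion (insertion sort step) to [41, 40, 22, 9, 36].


After one pass: [40, 41, 22, 9, 36]


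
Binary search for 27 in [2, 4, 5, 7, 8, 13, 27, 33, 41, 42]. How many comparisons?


Search for 27:
[0,9] mid=4 arr[4]=8
[5,9] mid=7 arr[7]=33
[5,6] mid=5 arr[5]=13
[6,6] mid=6 arr[6]=27
Total: 4 comparisons


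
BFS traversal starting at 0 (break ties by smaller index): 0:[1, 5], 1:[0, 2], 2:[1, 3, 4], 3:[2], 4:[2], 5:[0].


BFS queue: start with [0]
Visit order: [0, 1, 5, 2, 3, 4]


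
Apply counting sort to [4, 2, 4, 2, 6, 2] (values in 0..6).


Count array: [0, 0, 3, 0, 2, 0, 1]
Reconstruct: [2, 2, 2, 4, 4, 6]


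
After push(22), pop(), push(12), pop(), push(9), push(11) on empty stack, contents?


push(22) -> [22]
pop() returns 22 -> []
push(12) -> [12]
pop() returns 12 -> []
push(9) -> [9]
push(11) -> [9, 11]
Final stack (bottom to top): [9, 11]


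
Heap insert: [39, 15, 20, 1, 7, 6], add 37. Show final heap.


Append 37: [39, 15, 20, 1, 7, 6, 37]
Bubble up: swap idx 6(37) with idx 2(20)
Result: [39, 15, 37, 1, 7, 6, 20]


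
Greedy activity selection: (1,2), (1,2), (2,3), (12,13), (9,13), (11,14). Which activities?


Greedy: pick earliest-ending, then skip overlaps.
Selected (3 activities): [(1, 2), (2, 3), (12, 13)]


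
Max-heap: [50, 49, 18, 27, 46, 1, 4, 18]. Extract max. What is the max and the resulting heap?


Max = 50
Replace root with last, heapify down
Resulting heap: [49, 46, 18, 27, 18, 1, 4]


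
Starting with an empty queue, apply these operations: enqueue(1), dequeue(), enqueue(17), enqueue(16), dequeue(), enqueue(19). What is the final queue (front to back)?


enqueue(1) -> [1]
dequeue() returns 1 -> []
enqueue(17) -> [17]
enqueue(16) -> [17, 16]
dequeue() returns 17 -> [16]
enqueue(19) -> [16, 19]
Final queue (front to back): [16, 19]


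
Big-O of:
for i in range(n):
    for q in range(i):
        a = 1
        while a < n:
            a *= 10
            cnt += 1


Per nesting level: O(n) * O(n) [triangular over i] * O(log n) = O(n^2 log n)
Complexity: O(n^2 log n)


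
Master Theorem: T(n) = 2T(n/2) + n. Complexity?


a=2, b=2, c=1. log_2(2)=1 = c=1. Case 2: O(n^c log n) = O(n log n)
Complexity: O(n log n)


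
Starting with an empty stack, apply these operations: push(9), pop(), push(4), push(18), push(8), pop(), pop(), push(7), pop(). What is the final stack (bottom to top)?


push(9) -> [9]
pop() returns 9 -> []
push(4) -> [4]
push(18) -> [4, 18]
push(8) -> [4, 18, 8]
pop() returns 8 -> [4, 18]
pop() returns 18 -> [4]
push(7) -> [4, 7]
pop() returns 7 -> [4]
Final stack (bottom to top): [4]


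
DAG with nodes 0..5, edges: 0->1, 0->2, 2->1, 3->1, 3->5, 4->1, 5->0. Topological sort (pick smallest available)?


Kahn's algorithm, process smallest node first
Order: [3, 4, 5, 0, 2, 1]


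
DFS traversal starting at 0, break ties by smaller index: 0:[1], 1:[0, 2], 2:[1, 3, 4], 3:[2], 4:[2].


DFS stack-based: start with [0]
Visit order: [0, 1, 2, 3, 4]


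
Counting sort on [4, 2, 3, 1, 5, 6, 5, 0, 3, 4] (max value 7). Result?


Count array: [1, 1, 1, 2, 2, 2, 1, 0]
Reconstruct: [0, 1, 2, 3, 3, 4, 4, 5, 5, 6]


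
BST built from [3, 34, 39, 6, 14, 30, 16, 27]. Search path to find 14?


BST root = 3
Search for 14: compare at each node
Path: [3, 34, 6, 14]


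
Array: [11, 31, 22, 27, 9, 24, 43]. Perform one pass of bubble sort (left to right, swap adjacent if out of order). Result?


After one pass: [11, 22, 27, 9, 24, 31, 43]


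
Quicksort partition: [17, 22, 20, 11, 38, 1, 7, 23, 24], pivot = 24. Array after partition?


Elements <= 24 go left of pivot.
Result: [17, 22, 20, 11, 1, 7, 23, 24, 38], pivot at index 7


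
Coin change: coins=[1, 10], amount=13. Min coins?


dp[0]=0; dp[i]=1+min(dp[i-c] for c in coins)
...dp[8]=8, dp[9]=9, dp[10]=1, dp[11]=2, dp[12]=3, dp[13]=4
Minimum coins for 13 = 4


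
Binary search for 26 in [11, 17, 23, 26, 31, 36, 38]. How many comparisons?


Search for 26:
[0,6] mid=3 arr[3]=26
Total: 1 comparisons


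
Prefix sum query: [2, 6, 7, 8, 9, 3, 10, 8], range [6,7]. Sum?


Prefix sums: [0, 2, 8, 15, 23, 32, 35, 45, 53]
Sum[6..7] = prefix[8] - prefix[6] = 53 - 35 = 18


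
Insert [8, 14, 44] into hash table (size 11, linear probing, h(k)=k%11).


Insertions: 8->slot 8; 14->slot 3; 44->slot 0
Table: [44, None, None, 14, None, None, None, None, 8, None, None]


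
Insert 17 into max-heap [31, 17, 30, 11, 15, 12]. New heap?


Append 17: [31, 17, 30, 11, 15, 12, 17]
Bubble up: no swaps needed
Result: [31, 17, 30, 11, 15, 12, 17]


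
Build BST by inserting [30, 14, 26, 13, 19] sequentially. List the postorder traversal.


Root = 30; build tree by BST insertion.
Postorder traversal: [13, 19, 26, 14, 30]


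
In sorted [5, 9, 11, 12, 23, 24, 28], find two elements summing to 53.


Two pointers: lo=0, hi=6
No pair sums to 53


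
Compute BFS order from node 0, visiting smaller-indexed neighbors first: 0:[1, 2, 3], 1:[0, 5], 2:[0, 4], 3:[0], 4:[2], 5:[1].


BFS queue: start with [0]
Visit order: [0, 1, 2, 3, 5, 4]


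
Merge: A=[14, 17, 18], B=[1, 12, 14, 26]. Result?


Compare heads, take smaller each step.
Merged: [1, 12, 14, 14, 17, 18, 26]


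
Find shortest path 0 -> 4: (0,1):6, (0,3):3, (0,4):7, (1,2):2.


Dijkstra from 0:
Distances: {0: 0, 1: 6, 2: 8, 3: 3, 4: 7}
Shortest distance to 4 = 7, path = [0, 4]


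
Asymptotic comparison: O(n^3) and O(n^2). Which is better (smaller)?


quadratic grows slower than cubic
O(n^2) is asymptotically smaller; O(n^3) grows faster


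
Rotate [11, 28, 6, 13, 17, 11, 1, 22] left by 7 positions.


Left rotate by 7: [22, 11, 28, 6, 13, 17, 11, 1]


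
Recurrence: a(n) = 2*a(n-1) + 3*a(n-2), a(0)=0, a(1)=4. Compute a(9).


Build bottom-up:
...a(7)=2188, a(8)=6560, a(9)=2*6560+3*2188=19684


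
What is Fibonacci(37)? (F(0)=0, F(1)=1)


F(n)=F(n-1)+F(n-2)
...F(35)=9227465, F(36)=14930352, F(37)=24157817


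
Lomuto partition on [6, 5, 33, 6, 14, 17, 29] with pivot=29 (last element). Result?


Elements <= 29 go left of pivot.
Result: [6, 5, 6, 14, 17, 29, 33], pivot at index 5


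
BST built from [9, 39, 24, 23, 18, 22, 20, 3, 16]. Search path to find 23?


BST root = 9
Search for 23: compare at each node
Path: [9, 39, 24, 23]


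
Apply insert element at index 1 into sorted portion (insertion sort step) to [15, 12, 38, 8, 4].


After one pass: [12, 15, 38, 8, 4]


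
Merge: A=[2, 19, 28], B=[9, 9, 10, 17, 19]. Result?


Compare heads, take smaller each step.
Merged: [2, 9, 9, 10, 17, 19, 19, 28]


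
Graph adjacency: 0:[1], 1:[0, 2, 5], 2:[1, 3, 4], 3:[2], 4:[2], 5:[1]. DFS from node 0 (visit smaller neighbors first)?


DFS stack-based: start with [0]
Visit order: [0, 1, 2, 3, 4, 5]


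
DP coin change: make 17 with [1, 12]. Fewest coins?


dp[0]=0; dp[i]=1+min(dp[i-c] for c in coins)
...dp[12]=1, dp[13]=2, dp[14]=3, dp[15]=4, dp[16]=5, dp[17]=6
Minimum coins for 17 = 6


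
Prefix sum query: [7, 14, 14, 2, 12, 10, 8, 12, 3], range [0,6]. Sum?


Prefix sums: [0, 7, 21, 35, 37, 49, 59, 67, 79, 82]
Sum[0..6] = prefix[7] - prefix[0] = 67 - 0 = 67


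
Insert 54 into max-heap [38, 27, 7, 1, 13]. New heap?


Append 54: [38, 27, 7, 1, 13, 54]
Bubble up: swap idx 5(54) with idx 2(7); swap idx 2(54) with idx 0(38)
Result: [54, 27, 38, 1, 13, 7]


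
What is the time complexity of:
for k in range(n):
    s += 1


Per nesting level: O(n) = O(n)
Complexity: O(n)


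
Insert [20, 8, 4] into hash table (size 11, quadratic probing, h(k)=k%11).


Insertions: 20->slot 9; 8->slot 8; 4->slot 4
Table: [None, None, None, None, 4, None, None, None, 8, 20, None]


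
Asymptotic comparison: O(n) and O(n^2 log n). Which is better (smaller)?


linear grows slower than n^2 log n
O(n) is asymptotically smaller; O(n^2 log n) grows faster


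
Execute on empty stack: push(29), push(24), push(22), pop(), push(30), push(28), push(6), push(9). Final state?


push(29) -> [29]
push(24) -> [29, 24]
push(22) -> [29, 24, 22]
pop() returns 22 -> [29, 24]
push(30) -> [29, 24, 30]
push(28) -> [29, 24, 30, 28]
push(6) -> [29, 24, 30, 28, 6]
push(9) -> [29, 24, 30, 28, 6, 9]
Final stack (bottom to top): [29, 24, 30, 28, 6, 9]


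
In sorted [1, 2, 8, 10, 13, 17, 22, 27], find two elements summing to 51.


Two pointers: lo=0, hi=7
No pair sums to 51


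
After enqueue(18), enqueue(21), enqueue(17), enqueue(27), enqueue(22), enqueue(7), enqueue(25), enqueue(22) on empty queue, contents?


enqueue(18) -> [18]
enqueue(21) -> [18, 21]
enqueue(17) -> [18, 21, 17]
enqueue(27) -> [18, 21, 17, 27]
enqueue(22) -> [18, 21, 17, 27, 22]
enqueue(7) -> [18, 21, 17, 27, 22, 7]
enqueue(25) -> [18, 21, 17, 27, 22, 7, 25]
enqueue(22) -> [18, 21, 17, 27, 22, 7, 25, 22]
Final queue (front to back): [18, 21, 17, 27, 22, 7, 25, 22]


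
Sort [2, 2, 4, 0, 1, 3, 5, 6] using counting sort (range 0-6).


Count array: [1, 1, 2, 1, 1, 1, 1]
Reconstruct: [0, 1, 2, 2, 3, 4, 5, 6]


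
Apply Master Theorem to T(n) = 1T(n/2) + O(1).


a=1, b=2, c=0. log_2(1)=0 = c=0. Case 2: O(n^c log n) = O(log n)
Complexity: O(log n)


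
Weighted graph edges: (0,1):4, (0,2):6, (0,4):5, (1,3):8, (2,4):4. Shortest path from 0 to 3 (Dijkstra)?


Dijkstra from 0:
Distances: {0: 0, 1: 4, 2: 6, 3: 12, 4: 5}
Shortest distance to 3 = 12, path = [0, 1, 3]


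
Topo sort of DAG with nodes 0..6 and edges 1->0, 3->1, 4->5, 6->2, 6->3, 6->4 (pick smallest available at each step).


Kahn's algorithm, process smallest node first
Order: [6, 2, 3, 1, 0, 4, 5]


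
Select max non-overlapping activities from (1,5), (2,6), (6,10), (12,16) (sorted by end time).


Greedy: pick earliest-ending, then skip overlaps.
Selected (3 activities): [(1, 5), (6, 10), (12, 16)]


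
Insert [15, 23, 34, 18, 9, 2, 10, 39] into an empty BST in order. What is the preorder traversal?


Root = 15; build tree by BST insertion.
Preorder traversal: [15, 9, 2, 10, 23, 18, 34, 39]


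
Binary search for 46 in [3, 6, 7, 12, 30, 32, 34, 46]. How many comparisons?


Search for 46:
[0,7] mid=3 arr[3]=12
[4,7] mid=5 arr[5]=32
[6,7] mid=6 arr[6]=34
[7,7] mid=7 arr[7]=46
Total: 4 comparisons


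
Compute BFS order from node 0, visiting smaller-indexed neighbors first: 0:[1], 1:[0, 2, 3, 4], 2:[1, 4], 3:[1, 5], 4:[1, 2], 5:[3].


BFS queue: start with [0]
Visit order: [0, 1, 2, 3, 4, 5]


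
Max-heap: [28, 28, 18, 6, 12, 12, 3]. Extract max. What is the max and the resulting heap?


Max = 28
Replace root with last, heapify down
Resulting heap: [28, 12, 18, 6, 3, 12]


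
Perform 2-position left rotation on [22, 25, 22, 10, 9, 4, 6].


Left rotate by 2: [22, 10, 9, 4, 6, 22, 25]


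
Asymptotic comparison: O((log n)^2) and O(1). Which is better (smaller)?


constant grows slower than polylogarithmic
O(1) is asymptotically smaller; O((log n)^2) grows faster


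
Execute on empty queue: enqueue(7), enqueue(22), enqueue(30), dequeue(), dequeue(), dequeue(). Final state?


enqueue(7) -> [7]
enqueue(22) -> [7, 22]
enqueue(30) -> [7, 22, 30]
dequeue() returns 7 -> [22, 30]
dequeue() returns 22 -> [30]
dequeue() returns 30 -> []
Final queue (front to back): []


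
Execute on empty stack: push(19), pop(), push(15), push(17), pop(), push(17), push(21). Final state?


push(19) -> [19]
pop() returns 19 -> []
push(15) -> [15]
push(17) -> [15, 17]
pop() returns 17 -> [15]
push(17) -> [15, 17]
push(21) -> [15, 17, 21]
Final stack (bottom to top): [15, 17, 21]


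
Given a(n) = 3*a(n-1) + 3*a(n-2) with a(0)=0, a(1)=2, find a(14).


Build bottom-up:
...a(12)=3849120, a(13)=14593122, a(14)=3*14593122+3*3849120=55326726


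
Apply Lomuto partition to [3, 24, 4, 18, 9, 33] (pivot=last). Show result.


Elements <= 33 go left of pivot.
Result: [3, 24, 4, 18, 9, 33], pivot at index 5


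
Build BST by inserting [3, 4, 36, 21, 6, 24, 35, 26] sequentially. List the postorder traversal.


Root = 3; build tree by BST insertion.
Postorder traversal: [6, 26, 35, 24, 21, 36, 4, 3]
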